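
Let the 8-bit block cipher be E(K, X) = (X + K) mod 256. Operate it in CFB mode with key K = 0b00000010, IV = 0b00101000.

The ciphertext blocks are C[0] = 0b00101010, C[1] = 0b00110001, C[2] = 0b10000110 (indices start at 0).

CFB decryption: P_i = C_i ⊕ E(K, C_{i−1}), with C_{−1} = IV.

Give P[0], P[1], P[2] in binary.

P[0]: E(K, 0b00101000) = 0b00101010; 0b00101010 ⊕ 0b00101010 = 0b00000000.
P[1]: E(K, 0b00101010) = 0b00101100; 0b00110001 ⊕ 0b00101100 = 0b00011101.
P[2]: E(K, 0b00110001) = 0b00110011; 0b10000110 ⊕ 0b00110011 = 0b10110101.

P[0] = 0b00000000, P[1] = 0b00011101, P[2] = 0b10110101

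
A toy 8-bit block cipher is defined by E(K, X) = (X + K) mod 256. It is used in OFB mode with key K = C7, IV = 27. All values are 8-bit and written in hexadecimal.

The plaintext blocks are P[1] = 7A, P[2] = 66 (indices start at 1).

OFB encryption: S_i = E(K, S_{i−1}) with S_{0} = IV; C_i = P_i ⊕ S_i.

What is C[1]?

C[1] = 94

C[1]: S = E(K, 27) = EE; 7A ⊕ EE = 94.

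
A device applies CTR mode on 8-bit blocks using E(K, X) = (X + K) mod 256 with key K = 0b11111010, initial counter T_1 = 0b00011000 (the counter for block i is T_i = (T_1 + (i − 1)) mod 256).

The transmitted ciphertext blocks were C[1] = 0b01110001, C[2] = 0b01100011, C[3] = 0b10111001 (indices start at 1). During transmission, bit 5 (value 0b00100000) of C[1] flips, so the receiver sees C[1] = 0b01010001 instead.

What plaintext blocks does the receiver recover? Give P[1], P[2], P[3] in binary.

P[1] = 0b01000011, P[2] = 0b01110000, P[3] = 0b10101101

CTR decryption: S_i = E(K, T_i) where T_i is the counter for block i; P_i = C_i ⊕ S_i.
Only C[1] changed, to 0b01010001. In CTR, a change in C_i flips the same bit in P_i only; the keystream is unaffected. Decrypting the received ciphertext:
P[1]: T = 0b00011000, S = E(K, T) = 0b00010010; 0b01010001 ⊕ 0b00010010 = 0b01000011.
P[2]: T = 0b00011001, S = E(K, T) = 0b00010011; 0b01100011 ⊕ 0b00010011 = 0b01110000.
P[3]: T = 0b00011010, S = E(K, T) = 0b00010100; 0b10111001 ⊕ 0b00010100 = 0b10101101.
Blocks that differ from the original plaintext: P[1].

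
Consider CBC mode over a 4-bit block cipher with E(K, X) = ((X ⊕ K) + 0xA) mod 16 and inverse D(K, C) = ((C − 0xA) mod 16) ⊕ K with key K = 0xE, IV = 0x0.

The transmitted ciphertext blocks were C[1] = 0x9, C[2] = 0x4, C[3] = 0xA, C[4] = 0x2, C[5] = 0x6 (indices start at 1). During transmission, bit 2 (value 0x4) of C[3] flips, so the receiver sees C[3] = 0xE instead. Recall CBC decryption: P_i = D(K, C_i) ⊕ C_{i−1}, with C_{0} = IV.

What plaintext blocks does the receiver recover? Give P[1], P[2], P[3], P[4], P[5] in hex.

P[1] = 0x1, P[2] = 0xD, P[3] = 0xE, P[4] = 0x8, P[5] = 0x0

Only C[3] changed, to 0xE. In CBC, a change in C_i garbles P_i and flips the same bit in P_{i+1}. Decrypting the received ciphertext:
P[1]: D(K, 0x9) = 0x1; 0x1 ⊕ 0x0 = 0x1.
P[2]: D(K, 0x4) = 0x4; 0x4 ⊕ 0x9 = 0xD.
P[3]: D(K, 0xE) = 0xA; 0xA ⊕ 0x4 = 0xE.
P[4]: D(K, 0x2) = 0x6; 0x6 ⊕ 0xE = 0x8.
P[5]: D(K, 0x6) = 0x2; 0x2 ⊕ 0x2 = 0x0.
Blocks that differ from the original plaintext: P[3], P[4].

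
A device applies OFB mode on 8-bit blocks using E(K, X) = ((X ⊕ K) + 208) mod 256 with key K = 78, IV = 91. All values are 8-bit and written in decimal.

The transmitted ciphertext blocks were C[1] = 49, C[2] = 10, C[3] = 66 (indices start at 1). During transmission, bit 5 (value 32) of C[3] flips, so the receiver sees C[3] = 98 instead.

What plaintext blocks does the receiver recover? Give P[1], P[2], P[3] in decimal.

OFB decryption: S_i = E(K, S_{i−1}) with S_{0} = IV; P_i = C_i ⊕ S_i.
Only C[3] changed, to 98. In OFB, a change in C_i flips the same bit in P_i only; the keystream is unaffected. Decrypting the received ciphertext:
P[1]: S = E(K, 91) = 229; 49 ⊕ 229 = 212.
P[2]: S = E(K, 229) = 123; 10 ⊕ 123 = 113.
P[3]: S = E(K, 123) = 5; 98 ⊕ 5 = 103.
Blocks that differ from the original plaintext: P[3].

P[1] = 212, P[2] = 113, P[3] = 103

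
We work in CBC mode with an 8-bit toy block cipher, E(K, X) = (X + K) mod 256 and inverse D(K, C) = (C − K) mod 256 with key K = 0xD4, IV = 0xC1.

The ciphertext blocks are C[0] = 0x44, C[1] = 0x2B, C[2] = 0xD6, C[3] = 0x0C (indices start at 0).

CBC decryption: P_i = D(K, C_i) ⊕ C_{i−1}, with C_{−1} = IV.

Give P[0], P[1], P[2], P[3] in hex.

P[0]: D(K, 0x44) = 0x70; 0x70 ⊕ 0xC1 = 0xB1.
P[1]: D(K, 0x2B) = 0x57; 0x57 ⊕ 0x44 = 0x13.
P[2]: D(K, 0xD6) = 0x02; 0x02 ⊕ 0x2B = 0x29.
P[3]: D(K, 0x0C) = 0x38; 0x38 ⊕ 0xD6 = 0xEE.

P[0] = 0xB1, P[1] = 0x13, P[2] = 0x29, P[3] = 0xEE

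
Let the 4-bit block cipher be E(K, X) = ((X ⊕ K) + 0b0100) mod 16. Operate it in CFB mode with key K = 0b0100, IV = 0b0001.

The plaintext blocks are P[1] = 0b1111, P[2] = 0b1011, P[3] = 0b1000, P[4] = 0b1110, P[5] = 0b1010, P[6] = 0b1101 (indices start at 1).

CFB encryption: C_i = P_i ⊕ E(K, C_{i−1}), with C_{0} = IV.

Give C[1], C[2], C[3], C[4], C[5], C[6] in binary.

C[1] = 0b0110, C[2] = 0b1101, C[3] = 0b0101, C[4] = 0b1011, C[5] = 0b1001, C[6] = 0b1100

C[1]: E(K, 0b0001) = 0b1001; 0b1111 ⊕ 0b1001 = 0b0110.
C[2]: E(K, 0b0110) = 0b0110; 0b1011 ⊕ 0b0110 = 0b1101.
C[3]: E(K, 0b1101) = 0b1101; 0b1000 ⊕ 0b1101 = 0b0101.
C[4]: E(K, 0b0101) = 0b0101; 0b1110 ⊕ 0b0101 = 0b1011.
C[5]: E(K, 0b1011) = 0b0011; 0b1010 ⊕ 0b0011 = 0b1001.
C[6]: E(K, 0b1001) = 0b0001; 0b1101 ⊕ 0b0001 = 0b1100.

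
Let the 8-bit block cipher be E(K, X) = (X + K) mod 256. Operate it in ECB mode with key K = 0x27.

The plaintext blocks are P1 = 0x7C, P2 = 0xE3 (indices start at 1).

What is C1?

ECB encryption: C_i = E(K, P_i).
C1: E(K, 0x7C) = 0xA3.

C1 = 0xA3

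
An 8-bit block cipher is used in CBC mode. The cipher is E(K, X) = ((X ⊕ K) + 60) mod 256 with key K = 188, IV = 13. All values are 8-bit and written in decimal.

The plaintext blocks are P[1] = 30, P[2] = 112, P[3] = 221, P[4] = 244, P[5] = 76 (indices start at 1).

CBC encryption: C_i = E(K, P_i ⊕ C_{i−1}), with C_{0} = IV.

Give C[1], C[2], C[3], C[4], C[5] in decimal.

C[1] = 235, C[2] = 99, C[3] = 62, C[4] = 178, C[5] = 126

C[1]: P[1] ⊕ 13 = 19; E(K, 19) = 235.
C[2]: P[2] ⊕ 235 = 155; E(K, 155) = 99.
C[3]: P[3] ⊕ 99 = 190; E(K, 190) = 62.
C[4]: P[4] ⊕ 62 = 202; E(K, 202) = 178.
C[5]: P[5] ⊕ 178 = 254; E(K, 254) = 126.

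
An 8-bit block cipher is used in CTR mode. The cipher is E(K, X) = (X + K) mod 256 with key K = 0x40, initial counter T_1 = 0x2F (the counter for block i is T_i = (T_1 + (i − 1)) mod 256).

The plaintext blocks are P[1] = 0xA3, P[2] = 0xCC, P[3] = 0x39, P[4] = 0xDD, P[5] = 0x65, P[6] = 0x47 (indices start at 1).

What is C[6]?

CTR encryption: S_i = E(K, T_i) where T_i is the counter for block i; C_i = P_i ⊕ S_i.
C[1]: T = 0x2F, S = E(K, T) = 0x6F; 0xA3 ⊕ 0x6F = 0xCC.
C[2]: T = 0x30, S = E(K, T) = 0x70; 0xCC ⊕ 0x70 = 0xBC.
C[3]: T = 0x31, S = E(K, T) = 0x71; 0x39 ⊕ 0x71 = 0x48.
C[4]: T = 0x32, S = E(K, T) = 0x72; 0xDD ⊕ 0x72 = 0xAF.
C[5]: T = 0x33, S = E(K, T) = 0x73; 0x65 ⊕ 0x73 = 0x16.
C[6]: T = 0x34, S = E(K, T) = 0x74; 0x47 ⊕ 0x74 = 0x33.

C[6] = 0x33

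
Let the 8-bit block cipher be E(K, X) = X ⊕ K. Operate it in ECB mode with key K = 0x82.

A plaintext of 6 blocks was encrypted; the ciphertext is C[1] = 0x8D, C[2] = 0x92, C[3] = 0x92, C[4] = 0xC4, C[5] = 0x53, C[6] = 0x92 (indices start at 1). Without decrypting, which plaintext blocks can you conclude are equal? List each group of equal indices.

ECB encrypts each block independently with the same key, so equal ciphertext blocks imply equal plaintext blocks.
C[2] = C[3] = C[6] = 0x92, so P[2] = P[3] = P[6].

P[2] = P[3] = P[6]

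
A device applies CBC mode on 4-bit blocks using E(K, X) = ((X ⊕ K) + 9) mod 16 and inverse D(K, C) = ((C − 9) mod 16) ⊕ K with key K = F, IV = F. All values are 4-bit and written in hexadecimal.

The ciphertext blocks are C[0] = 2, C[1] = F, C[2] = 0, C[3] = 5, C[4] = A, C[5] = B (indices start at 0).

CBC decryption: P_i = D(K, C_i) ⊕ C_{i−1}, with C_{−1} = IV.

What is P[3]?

P[3] = 3

P[3]: D(K, 5) = 3; 3 ⊕ 0 = 3.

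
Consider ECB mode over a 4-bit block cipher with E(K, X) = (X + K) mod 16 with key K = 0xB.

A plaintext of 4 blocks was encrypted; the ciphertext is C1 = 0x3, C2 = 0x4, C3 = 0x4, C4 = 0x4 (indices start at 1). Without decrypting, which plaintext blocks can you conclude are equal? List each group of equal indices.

ECB encrypts each block independently with the same key, so equal ciphertext blocks imply equal plaintext blocks.
C2 = C3 = C4 = 0x4, so P2 = P3 = P4.

P2 = P3 = P4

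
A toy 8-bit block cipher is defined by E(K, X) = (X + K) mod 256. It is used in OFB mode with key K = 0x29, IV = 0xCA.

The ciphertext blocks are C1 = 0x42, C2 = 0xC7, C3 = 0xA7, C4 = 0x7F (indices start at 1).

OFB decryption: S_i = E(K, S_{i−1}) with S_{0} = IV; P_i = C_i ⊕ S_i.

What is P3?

P1: S = E(K, 0xCA) = 0xF3; 0x42 ⊕ 0xF3 = 0xB1.
P2: S = E(K, 0xF3) = 0x1C; 0xC7 ⊕ 0x1C = 0xDB.
P3: S = E(K, 0x1C) = 0x45; 0xA7 ⊕ 0x45 = 0xE2.

P3 = 0xE2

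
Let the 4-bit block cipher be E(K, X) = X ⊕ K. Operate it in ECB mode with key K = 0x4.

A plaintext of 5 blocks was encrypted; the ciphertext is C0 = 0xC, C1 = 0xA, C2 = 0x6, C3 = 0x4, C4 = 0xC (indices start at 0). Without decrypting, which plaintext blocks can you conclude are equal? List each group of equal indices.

P0 = P4

ECB encrypts each block independently with the same key, so equal ciphertext blocks imply equal plaintext blocks.
C0 = C4 = 0xC, so P0 = P4.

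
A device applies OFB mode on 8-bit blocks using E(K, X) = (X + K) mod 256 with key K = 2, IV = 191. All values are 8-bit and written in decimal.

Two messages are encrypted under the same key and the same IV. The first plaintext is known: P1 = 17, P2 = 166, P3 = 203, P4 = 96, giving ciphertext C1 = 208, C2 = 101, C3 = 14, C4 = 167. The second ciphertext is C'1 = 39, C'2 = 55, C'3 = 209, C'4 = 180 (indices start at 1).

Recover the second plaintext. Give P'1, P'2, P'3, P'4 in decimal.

P'1 = 230, P'2 = 244, P'3 = 20, P'4 = 115

In OFB with a reused IV, both messages share the same keystream S_i, so C_i ⊕ C'_i = P_i ⊕ P'_i and thus P'_i = P_i ⊕ C_i ⊕ C'_i.
P'1: 17 ⊕ 208 ⊕ 39 = 230.
P'2: 166 ⊕ 101 ⊕ 55 = 244.
P'3: 203 ⊕ 14 ⊕ 209 = 20.
P'4: 96 ⊕ 167 ⊕ 180 = 115.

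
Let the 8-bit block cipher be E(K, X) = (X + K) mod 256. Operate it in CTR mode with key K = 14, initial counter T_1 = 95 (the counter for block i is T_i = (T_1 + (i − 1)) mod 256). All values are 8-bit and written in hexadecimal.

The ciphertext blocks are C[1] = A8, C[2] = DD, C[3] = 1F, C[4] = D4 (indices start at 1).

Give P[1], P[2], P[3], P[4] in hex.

P[1] = 01, P[2] = 77, P[3] = B4, P[4] = 78

CTR decryption: S_i = E(K, T_i) where T_i is the counter for block i; P_i = C_i ⊕ S_i.
P[1]: T = 95, S = E(K, T) = A9; A8 ⊕ A9 = 01.
P[2]: T = 96, S = E(K, T) = AA; DD ⊕ AA = 77.
P[3]: T = 97, S = E(K, T) = AB; 1F ⊕ AB = B4.
P[4]: T = 98, S = E(K, T) = AC; D4 ⊕ AC = 78.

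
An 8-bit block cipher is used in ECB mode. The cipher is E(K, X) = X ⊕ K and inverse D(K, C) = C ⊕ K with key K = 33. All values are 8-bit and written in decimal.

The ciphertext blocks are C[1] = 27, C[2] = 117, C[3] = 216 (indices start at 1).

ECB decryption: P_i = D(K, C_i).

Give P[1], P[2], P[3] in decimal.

P[1] = 58, P[2] = 84, P[3] = 249

P[1]: D(K, 27) = 58.
P[2]: D(K, 117) = 84.
P[3]: D(K, 216) = 249.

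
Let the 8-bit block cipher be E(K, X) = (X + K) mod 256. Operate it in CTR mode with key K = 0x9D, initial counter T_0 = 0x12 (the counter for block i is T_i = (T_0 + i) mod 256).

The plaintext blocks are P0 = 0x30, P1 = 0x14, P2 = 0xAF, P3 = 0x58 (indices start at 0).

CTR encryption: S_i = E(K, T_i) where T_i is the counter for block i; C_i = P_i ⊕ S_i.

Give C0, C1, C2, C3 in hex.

C0: T = 0x12, S = E(K, T) = 0xAF; 0x30 ⊕ 0xAF = 0x9F.
C1: T = 0x13, S = E(K, T) = 0xB0; 0x14 ⊕ 0xB0 = 0xA4.
C2: T = 0x14, S = E(K, T) = 0xB1; 0xAF ⊕ 0xB1 = 0x1E.
C3: T = 0x15, S = E(K, T) = 0xB2; 0x58 ⊕ 0xB2 = 0xEA.

C0 = 0x9F, C1 = 0xA4, C2 = 0x1E, C3 = 0xEA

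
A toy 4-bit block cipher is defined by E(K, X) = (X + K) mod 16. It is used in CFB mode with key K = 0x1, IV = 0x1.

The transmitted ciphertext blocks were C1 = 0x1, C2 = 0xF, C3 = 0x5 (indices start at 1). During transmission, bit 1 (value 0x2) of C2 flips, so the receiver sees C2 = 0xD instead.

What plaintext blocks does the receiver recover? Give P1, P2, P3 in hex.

CFB decryption: P_i = C_i ⊕ E(K, C_{i−1}), with C_{0} = IV.
Only C2 changed, to 0xD. In CFB, a change in C_i flips the same bit in P_i and garbles P_{i+1}. Decrypting the received ciphertext:
P1: E(K, 0x1) = 0x2; 0x1 ⊕ 0x2 = 0x3.
P2: E(K, 0x1) = 0x2; 0xD ⊕ 0x2 = 0xF.
P3: E(K, 0xD) = 0xE; 0x5 ⊕ 0xE = 0xB.
Blocks that differ from the original plaintext: P2, P3.

P1 = 0x3, P2 = 0xF, P3 = 0xB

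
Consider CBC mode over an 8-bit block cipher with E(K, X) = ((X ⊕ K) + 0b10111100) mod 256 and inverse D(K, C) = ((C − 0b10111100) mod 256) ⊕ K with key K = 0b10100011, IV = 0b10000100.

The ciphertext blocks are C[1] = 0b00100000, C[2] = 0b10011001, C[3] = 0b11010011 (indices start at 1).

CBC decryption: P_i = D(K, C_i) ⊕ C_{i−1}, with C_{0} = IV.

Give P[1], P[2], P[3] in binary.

P[1]: D(K, 0b00100000) = 0b11000111; 0b11000111 ⊕ 0b10000100 = 0b01000011.
P[2]: D(K, 0b10011001) = 0b01111110; 0b01111110 ⊕ 0b00100000 = 0b01011110.
P[3]: D(K, 0b11010011) = 0b10110100; 0b10110100 ⊕ 0b10011001 = 0b00101101.

P[1] = 0b01000011, P[2] = 0b01011110, P[3] = 0b00101101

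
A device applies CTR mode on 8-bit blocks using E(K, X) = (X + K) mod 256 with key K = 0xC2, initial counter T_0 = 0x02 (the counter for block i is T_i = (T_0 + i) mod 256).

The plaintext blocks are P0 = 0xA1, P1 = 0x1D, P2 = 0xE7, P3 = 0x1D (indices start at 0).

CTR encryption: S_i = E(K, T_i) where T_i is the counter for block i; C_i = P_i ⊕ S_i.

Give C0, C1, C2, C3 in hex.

C0 = 0x65, C1 = 0xD8, C2 = 0x21, C3 = 0xDA

C0: T = 0x02, S = E(K, T) = 0xC4; 0xA1 ⊕ 0xC4 = 0x65.
C1: T = 0x03, S = E(K, T) = 0xC5; 0x1D ⊕ 0xC5 = 0xD8.
C2: T = 0x04, S = E(K, T) = 0xC6; 0xE7 ⊕ 0xC6 = 0x21.
C3: T = 0x05, S = E(K, T) = 0xC7; 0x1D ⊕ 0xC7 = 0xDA.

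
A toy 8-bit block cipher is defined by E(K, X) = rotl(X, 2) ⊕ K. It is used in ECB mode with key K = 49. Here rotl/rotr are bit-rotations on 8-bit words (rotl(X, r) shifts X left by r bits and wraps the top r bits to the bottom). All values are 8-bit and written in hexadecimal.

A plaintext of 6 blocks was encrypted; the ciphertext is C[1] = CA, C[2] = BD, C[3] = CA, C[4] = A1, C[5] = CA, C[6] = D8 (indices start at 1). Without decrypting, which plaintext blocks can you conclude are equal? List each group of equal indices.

P[1] = P[3] = P[5]

ECB encrypts each block independently with the same key, so equal ciphertext blocks imply equal plaintext blocks.
C[1] = C[3] = C[5] = CA, so P[1] = P[3] = P[5].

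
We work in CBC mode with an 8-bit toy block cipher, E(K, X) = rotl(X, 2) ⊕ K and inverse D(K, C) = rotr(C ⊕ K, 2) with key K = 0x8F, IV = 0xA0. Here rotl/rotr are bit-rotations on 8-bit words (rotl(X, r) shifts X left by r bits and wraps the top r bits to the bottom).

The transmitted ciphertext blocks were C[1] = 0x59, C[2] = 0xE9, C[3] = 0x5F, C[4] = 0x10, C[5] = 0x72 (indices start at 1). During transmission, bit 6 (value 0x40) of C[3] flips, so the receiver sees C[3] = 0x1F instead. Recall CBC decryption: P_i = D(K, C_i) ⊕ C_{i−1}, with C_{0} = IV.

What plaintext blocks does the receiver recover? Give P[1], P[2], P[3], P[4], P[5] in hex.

Only C[3] changed, to 0x1F. In CBC, a change in C_i garbles P_i and flips the same bit in P_{i+1}. Decrypting the received ciphertext:
P[1]: D(K, 0x59) = 0xB5; 0xB5 ⊕ 0xA0 = 0x15.
P[2]: D(K, 0xE9) = 0x99; 0x99 ⊕ 0x59 = 0xC0.
P[3]: D(K, 0x1F) = 0x24; 0x24 ⊕ 0xE9 = 0xCD.
P[4]: D(K, 0x10) = 0xE7; 0xE7 ⊕ 0x1F = 0xF8.
P[5]: D(K, 0x72) = 0x7F; 0x7F ⊕ 0x10 = 0x6F.
Blocks that differ from the original plaintext: P[3], P[4].

P[1] = 0x15, P[2] = 0xC0, P[3] = 0xCD, P[4] = 0xF8, P[5] = 0x6F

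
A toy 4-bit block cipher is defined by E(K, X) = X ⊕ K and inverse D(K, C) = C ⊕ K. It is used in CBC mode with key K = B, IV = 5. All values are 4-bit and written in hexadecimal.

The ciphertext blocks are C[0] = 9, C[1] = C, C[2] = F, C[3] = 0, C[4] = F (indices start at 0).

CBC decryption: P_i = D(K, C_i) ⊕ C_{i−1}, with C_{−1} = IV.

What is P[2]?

P[2]: D(K, F) = 4; 4 ⊕ C = 8.

P[2] = 8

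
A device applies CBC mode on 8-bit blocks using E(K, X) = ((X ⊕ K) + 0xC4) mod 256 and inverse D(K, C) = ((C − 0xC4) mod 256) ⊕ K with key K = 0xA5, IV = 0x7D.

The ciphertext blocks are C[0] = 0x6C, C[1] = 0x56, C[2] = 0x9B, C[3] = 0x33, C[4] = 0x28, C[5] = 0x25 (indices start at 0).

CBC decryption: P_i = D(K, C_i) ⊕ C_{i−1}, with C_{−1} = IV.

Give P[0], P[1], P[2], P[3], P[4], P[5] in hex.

P[0]: D(K, 0x6C) = 0x0D; 0x0D ⊕ 0x7D = 0x70.
P[1]: D(K, 0x56) = 0x37; 0x37 ⊕ 0x6C = 0x5B.
P[2]: D(K, 0x9B) = 0x72; 0x72 ⊕ 0x56 = 0x24.
P[3]: D(K, 0x33) = 0xCA; 0xCA ⊕ 0x9B = 0x51.
P[4]: D(K, 0x28) = 0xC1; 0xC1 ⊕ 0x33 = 0xF2.
P[5]: D(K, 0x25) = 0xC4; 0xC4 ⊕ 0x28 = 0xEC.

P[0] = 0x70, P[1] = 0x5B, P[2] = 0x24, P[3] = 0x51, P[4] = 0xF2, P[5] = 0xEC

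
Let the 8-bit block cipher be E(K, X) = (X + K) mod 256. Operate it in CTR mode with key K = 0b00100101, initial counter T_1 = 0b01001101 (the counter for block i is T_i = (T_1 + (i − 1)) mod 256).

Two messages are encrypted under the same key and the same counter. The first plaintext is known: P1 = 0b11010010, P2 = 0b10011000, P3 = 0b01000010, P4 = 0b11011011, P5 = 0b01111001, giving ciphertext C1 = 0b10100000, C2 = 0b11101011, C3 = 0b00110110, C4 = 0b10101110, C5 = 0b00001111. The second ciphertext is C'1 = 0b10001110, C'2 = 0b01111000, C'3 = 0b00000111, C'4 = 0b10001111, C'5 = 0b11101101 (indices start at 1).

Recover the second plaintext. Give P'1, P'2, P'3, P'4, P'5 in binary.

P'1 = 0b11111100, P'2 = 0b00001011, P'3 = 0b01110011, P'4 = 0b11111010, P'5 = 0b10011011

In CTR with a reused counter, both messages share the same keystream S_i, so C_i ⊕ C'_i = P_i ⊕ P'_i and thus P'_i = P_i ⊕ C_i ⊕ C'_i.
P'1: 0b11010010 ⊕ 0b10100000 ⊕ 0b10001110 = 0b11111100.
P'2: 0b10011000 ⊕ 0b11101011 ⊕ 0b01111000 = 0b00001011.
P'3: 0b01000010 ⊕ 0b00110110 ⊕ 0b00000111 = 0b01110011.
P'4: 0b11011011 ⊕ 0b10101110 ⊕ 0b10001111 = 0b11111010.
P'5: 0b01111001 ⊕ 0b00001111 ⊕ 0b11101101 = 0b10011011.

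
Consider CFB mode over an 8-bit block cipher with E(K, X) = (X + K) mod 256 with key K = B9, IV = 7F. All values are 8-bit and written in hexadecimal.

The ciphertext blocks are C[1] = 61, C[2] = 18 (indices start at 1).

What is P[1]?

P[1] = 59

CFB decryption: P_i = C_i ⊕ E(K, C_{i−1}), with C_{0} = IV.
P[1]: E(K, 7F) = 38; 61 ⊕ 38 = 59.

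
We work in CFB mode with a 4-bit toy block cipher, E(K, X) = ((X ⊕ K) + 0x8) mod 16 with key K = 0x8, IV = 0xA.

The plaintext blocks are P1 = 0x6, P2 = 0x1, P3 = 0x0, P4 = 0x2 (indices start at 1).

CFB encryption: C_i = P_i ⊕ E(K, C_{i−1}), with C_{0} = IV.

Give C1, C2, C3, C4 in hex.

C1 = 0xC, C2 = 0xD, C3 = 0xD, C4 = 0xF

C1: E(K, 0xA) = 0xA; 0x6 ⊕ 0xA = 0xC.
C2: E(K, 0xC) = 0xC; 0x1 ⊕ 0xC = 0xD.
C3: E(K, 0xD) = 0xD; 0x0 ⊕ 0xD = 0xD.
C4: E(K, 0xD) = 0xD; 0x2 ⊕ 0xD = 0xF.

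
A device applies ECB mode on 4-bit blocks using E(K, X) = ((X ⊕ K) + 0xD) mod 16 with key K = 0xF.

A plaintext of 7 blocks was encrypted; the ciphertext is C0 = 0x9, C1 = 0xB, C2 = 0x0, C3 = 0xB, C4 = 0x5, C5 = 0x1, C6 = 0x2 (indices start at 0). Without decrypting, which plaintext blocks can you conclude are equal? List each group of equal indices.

ECB encrypts each block independently with the same key, so equal ciphertext blocks imply equal plaintext blocks.
C1 = C3 = 0xB, so P1 = P3.

P1 = P3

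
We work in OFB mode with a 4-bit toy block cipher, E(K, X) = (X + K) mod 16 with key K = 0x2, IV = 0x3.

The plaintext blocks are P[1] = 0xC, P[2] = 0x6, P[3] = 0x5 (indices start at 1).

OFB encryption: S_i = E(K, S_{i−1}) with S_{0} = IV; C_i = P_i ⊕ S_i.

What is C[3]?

C[3] = 0xC

C[1]: S = E(K, 0x3) = 0x5; 0xC ⊕ 0x5 = 0x9.
C[2]: S = E(K, 0x5) = 0x7; 0x6 ⊕ 0x7 = 0x1.
C[3]: S = E(K, 0x7) = 0x9; 0x5 ⊕ 0x9 = 0xC.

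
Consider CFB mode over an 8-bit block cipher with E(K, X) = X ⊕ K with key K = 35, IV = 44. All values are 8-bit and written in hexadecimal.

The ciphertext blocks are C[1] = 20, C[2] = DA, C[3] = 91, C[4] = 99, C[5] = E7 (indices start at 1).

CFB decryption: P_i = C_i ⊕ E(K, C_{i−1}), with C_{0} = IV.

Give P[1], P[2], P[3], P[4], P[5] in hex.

P[1] = 51, P[2] = CF, P[3] = 7E, P[4] = 3D, P[5] = 4B

P[1]: E(K, 44) = 71; 20 ⊕ 71 = 51.
P[2]: E(K, 20) = 15; DA ⊕ 15 = CF.
P[3]: E(K, DA) = EF; 91 ⊕ EF = 7E.
P[4]: E(K, 91) = A4; 99 ⊕ A4 = 3D.
P[5]: E(K, 99) = AC; E7 ⊕ AC = 4B.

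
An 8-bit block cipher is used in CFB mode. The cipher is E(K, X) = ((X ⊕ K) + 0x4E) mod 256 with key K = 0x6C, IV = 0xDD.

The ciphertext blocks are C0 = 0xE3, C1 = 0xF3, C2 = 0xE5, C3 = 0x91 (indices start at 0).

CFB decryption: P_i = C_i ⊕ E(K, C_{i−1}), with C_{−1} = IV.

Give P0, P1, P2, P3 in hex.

P0 = 0x1C, P1 = 0x2E, P2 = 0x08, P3 = 0x46

P0: E(K, 0xDD) = 0xFF; 0xE3 ⊕ 0xFF = 0x1C.
P1: E(K, 0xE3) = 0xDD; 0xF3 ⊕ 0xDD = 0x2E.
P2: E(K, 0xF3) = 0xED; 0xE5 ⊕ 0xED = 0x08.
P3: E(K, 0xE5) = 0xD7; 0x91 ⊕ 0xD7 = 0x46.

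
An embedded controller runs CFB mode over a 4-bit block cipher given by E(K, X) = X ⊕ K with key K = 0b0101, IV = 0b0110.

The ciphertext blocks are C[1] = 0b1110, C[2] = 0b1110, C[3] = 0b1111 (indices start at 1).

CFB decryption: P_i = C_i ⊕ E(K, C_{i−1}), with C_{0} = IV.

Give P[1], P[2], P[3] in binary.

P[1] = 0b1101, P[2] = 0b0101, P[3] = 0b0100

P[1]: E(K, 0b0110) = 0b0011; 0b1110 ⊕ 0b0011 = 0b1101.
P[2]: E(K, 0b1110) = 0b1011; 0b1110 ⊕ 0b1011 = 0b0101.
P[3]: E(K, 0b1110) = 0b1011; 0b1111 ⊕ 0b1011 = 0b0100.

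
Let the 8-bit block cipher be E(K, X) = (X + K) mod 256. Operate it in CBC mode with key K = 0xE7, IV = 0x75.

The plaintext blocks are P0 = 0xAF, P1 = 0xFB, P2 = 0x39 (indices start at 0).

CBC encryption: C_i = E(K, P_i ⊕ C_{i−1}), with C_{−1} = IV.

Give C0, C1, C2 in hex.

C0: P0 ⊕ 0x75 = 0xDA; E(K, 0xDA) = 0xC1.
C1: P1 ⊕ 0xC1 = 0x3A; E(K, 0x3A) = 0x21.
C2: P2 ⊕ 0x21 = 0x18; E(K, 0x18) = 0xFF.

C0 = 0xC1, C1 = 0x21, C2 = 0xFF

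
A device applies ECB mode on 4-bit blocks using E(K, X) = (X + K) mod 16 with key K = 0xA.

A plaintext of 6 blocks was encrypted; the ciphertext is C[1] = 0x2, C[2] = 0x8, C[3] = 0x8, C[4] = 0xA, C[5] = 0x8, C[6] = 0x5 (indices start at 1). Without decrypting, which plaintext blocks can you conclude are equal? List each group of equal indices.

ECB encrypts each block independently with the same key, so equal ciphertext blocks imply equal plaintext blocks.
C[2] = C[3] = C[5] = 0x8, so P[2] = P[3] = P[5].

P[2] = P[3] = P[5]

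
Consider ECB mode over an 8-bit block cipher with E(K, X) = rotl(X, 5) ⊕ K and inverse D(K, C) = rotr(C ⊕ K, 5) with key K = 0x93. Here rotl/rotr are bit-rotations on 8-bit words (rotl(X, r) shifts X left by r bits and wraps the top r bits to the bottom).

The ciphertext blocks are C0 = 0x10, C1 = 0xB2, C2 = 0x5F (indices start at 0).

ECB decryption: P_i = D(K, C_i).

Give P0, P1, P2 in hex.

P0: D(K, 0x10) = 0x1C.
P1: D(K, 0xB2) = 0x09.
P2: D(K, 0x5F) = 0x66.

P0 = 0x1C, P1 = 0x09, P2 = 0x66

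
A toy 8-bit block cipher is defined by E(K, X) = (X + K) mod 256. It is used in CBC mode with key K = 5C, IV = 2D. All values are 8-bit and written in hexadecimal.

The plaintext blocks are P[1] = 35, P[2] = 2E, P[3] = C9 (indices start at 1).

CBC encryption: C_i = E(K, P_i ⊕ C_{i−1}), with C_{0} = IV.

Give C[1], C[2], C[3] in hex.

C[1]: P[1] ⊕ 2D = 18; E(K, 18) = 74.
C[2]: P[2] ⊕ 74 = 5A; E(K, 5A) = B6.
C[3]: P[3] ⊕ B6 = 7F; E(K, 7F) = DB.

C[1] = 74, C[2] = B6, C[3] = DB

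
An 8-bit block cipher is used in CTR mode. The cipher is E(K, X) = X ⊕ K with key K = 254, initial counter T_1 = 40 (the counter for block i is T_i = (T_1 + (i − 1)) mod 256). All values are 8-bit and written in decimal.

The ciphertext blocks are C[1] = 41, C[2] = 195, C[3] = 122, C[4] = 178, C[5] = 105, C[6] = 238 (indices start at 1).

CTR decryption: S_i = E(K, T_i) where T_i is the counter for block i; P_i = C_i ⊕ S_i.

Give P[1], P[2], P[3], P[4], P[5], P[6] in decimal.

P[1]: T = 40, S = E(K, T) = 214; 41 ⊕ 214 = 255.
P[2]: T = 41, S = E(K, T) = 215; 195 ⊕ 215 = 20.
P[3]: T = 42, S = E(K, T) = 212; 122 ⊕ 212 = 174.
P[4]: T = 43, S = E(K, T) = 213; 178 ⊕ 213 = 103.
P[5]: T = 44, S = E(K, T) = 210; 105 ⊕ 210 = 187.
P[6]: T = 45, S = E(K, T) = 211; 238 ⊕ 211 = 61.

P[1] = 255, P[2] = 20, P[3] = 174, P[4] = 103, P[5] = 187, P[6] = 61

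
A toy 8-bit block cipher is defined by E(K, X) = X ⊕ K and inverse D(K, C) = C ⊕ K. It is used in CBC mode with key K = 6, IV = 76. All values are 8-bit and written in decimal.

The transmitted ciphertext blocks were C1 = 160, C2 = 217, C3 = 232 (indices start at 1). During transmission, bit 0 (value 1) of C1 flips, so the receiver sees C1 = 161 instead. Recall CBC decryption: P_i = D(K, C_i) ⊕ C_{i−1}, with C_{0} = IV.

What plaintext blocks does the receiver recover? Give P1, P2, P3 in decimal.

P1 = 235, P2 = 126, P3 = 55

Only C1 changed, to 161. In CBC, a change in C_i garbles P_i and flips the same bit in P_{i+1}. Decrypting the received ciphertext:
P1: D(K, 161) = 167; 167 ⊕ 76 = 235.
P2: D(K, 217) = 223; 223 ⊕ 161 = 126.
P3: D(K, 232) = 238; 238 ⊕ 217 = 55.
Blocks that differ from the original plaintext: P1, P2.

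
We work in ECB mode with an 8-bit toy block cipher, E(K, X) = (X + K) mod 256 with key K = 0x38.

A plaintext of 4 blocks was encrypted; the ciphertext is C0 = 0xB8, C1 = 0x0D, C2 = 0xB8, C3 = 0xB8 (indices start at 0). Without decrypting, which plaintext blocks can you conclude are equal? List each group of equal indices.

ECB encrypts each block independently with the same key, so equal ciphertext blocks imply equal plaintext blocks.
C0 = C2 = C3 = 0xB8, so P0 = P2 = P3.

P0 = P2 = P3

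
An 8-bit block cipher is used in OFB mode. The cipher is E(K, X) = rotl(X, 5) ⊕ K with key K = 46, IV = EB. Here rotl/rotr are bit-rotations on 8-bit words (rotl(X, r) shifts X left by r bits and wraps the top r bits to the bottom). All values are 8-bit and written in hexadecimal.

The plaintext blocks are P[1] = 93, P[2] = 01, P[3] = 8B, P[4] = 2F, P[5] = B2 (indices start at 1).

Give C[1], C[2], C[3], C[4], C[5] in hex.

OFB encryption: S_i = E(K, S_{i−1}) with S_{0} = IV; C_i = P_i ⊕ S_i.
C[1]: S = E(K, EB) = 3B; 93 ⊕ 3B = A8.
C[2]: S = E(K, 3B) = 21; 01 ⊕ 21 = 20.
C[3]: S = E(K, 21) = 62; 8B ⊕ 62 = E9.
C[4]: S = E(K, 62) = 0A; 2F ⊕ 0A = 25.
C[5]: S = E(K, 0A) = 07; B2 ⊕ 07 = B5.

C[1] = A8, C[2] = 20, C[3] = E9, C[4] = 25, C[5] = B5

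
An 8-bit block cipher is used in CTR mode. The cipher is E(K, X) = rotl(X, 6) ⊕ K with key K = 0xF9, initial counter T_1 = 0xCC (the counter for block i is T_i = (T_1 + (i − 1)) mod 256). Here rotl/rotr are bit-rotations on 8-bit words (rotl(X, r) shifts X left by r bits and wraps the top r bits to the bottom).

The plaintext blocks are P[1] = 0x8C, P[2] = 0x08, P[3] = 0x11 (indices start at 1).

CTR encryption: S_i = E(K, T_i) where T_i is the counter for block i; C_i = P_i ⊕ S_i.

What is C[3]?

C[1]: T = 0xCC, S = E(K, T) = 0xCA; 0x8C ⊕ 0xCA = 0x46.
C[2]: T = 0xCD, S = E(K, T) = 0x8A; 0x08 ⊕ 0x8A = 0x82.
C[3]: T = 0xCE, S = E(K, T) = 0x4A; 0x11 ⊕ 0x4A = 0x5B.

C[3] = 0x5B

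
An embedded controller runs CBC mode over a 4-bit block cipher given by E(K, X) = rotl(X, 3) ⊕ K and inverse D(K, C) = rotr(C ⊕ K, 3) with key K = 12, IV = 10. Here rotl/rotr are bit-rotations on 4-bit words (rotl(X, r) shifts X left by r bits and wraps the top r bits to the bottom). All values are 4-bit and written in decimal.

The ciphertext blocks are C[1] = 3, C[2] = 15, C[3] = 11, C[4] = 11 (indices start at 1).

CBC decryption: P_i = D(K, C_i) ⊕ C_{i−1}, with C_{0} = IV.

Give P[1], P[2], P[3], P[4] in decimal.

P[1] = 5, P[2] = 5, P[3] = 1, P[4] = 5

P[1]: D(K, 3) = 15; 15 ⊕ 10 = 5.
P[2]: D(K, 15) = 6; 6 ⊕ 3 = 5.
P[3]: D(K, 11) = 14; 14 ⊕ 15 = 1.
P[4]: D(K, 11) = 14; 14 ⊕ 11 = 5.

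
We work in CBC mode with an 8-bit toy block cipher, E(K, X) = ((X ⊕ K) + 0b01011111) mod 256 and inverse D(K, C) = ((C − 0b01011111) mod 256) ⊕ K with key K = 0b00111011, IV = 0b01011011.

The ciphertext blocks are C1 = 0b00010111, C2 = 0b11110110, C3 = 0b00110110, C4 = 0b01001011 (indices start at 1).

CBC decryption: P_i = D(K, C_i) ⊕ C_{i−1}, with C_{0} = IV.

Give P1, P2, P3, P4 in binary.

P1: D(K, 0b00010111) = 0b10000011; 0b10000011 ⊕ 0b01011011 = 0b11011000.
P2: D(K, 0b11110110) = 0b10101100; 0b10101100 ⊕ 0b00010111 = 0b10111011.
P3: D(K, 0b00110110) = 0b11101100; 0b11101100 ⊕ 0b11110110 = 0b00011010.
P4: D(K, 0b01001011) = 0b11010111; 0b11010111 ⊕ 0b00110110 = 0b11100001.

P1 = 0b11011000, P2 = 0b10111011, P3 = 0b00011010, P4 = 0b11100001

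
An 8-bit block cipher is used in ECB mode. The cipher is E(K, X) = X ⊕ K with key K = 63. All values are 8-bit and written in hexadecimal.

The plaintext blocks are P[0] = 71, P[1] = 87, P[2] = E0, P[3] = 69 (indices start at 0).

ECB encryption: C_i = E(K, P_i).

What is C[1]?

C[1]: E(K, 87) = E4.

C[1] = E4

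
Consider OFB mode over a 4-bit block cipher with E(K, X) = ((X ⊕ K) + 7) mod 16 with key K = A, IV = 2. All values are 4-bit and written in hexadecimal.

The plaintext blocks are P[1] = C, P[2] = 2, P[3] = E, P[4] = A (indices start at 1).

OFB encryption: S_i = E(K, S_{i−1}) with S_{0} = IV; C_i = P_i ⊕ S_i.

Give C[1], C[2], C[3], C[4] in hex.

C[1]: S = E(K, 2) = F; C ⊕ F = 3.
C[2]: S = E(K, F) = C; 2 ⊕ C = E.
C[3]: S = E(K, C) = D; E ⊕ D = 3.
C[4]: S = E(K, D) = E; A ⊕ E = 4.

C[1] = 3, C[2] = E, C[3] = 3, C[4] = 4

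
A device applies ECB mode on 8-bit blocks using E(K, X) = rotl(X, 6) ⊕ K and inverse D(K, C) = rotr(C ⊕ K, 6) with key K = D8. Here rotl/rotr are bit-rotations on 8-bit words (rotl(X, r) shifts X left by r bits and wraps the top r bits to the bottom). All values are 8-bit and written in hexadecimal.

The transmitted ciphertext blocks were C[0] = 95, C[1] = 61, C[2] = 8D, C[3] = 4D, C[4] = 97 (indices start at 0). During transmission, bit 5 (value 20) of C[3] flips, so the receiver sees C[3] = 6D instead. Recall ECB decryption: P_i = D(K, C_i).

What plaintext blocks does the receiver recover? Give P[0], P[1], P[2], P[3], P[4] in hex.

Only C[3] changed, to 6D. In ECB, a change in C_i affects only P_i. Decrypting the received ciphertext:
P[0]: D(K, 95) = 35.
P[1]: D(K, 61) = E6.
P[2]: D(K, 8D) = 55.
P[3]: D(K, 6D) = D6.
P[4]: D(K, 97) = 3D.
Blocks that differ from the original plaintext: P[3].

P[0] = 35, P[1] = E6, P[2] = 55, P[3] = D6, P[4] = 3D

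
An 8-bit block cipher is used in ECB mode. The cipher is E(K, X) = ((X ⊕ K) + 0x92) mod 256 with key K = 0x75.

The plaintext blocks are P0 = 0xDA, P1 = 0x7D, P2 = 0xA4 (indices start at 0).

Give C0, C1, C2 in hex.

ECB encryption: C_i = E(K, P_i).
C0: E(K, 0xDA) = 0x41.
C1: E(K, 0x7D) = 0x9A.
C2: E(K, 0xA4) = 0x63.

C0 = 0x41, C1 = 0x9A, C2 = 0x63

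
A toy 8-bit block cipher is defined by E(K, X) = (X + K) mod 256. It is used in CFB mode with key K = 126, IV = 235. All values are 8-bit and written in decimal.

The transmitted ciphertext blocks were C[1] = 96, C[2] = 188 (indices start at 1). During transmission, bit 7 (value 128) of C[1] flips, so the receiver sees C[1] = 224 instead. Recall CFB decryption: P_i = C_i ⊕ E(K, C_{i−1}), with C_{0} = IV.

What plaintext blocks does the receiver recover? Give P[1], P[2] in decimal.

Only C[1] changed, to 224. In CFB, a change in C_i flips the same bit in P_i and garbles P_{i+1}. Decrypting the received ciphertext:
P[1]: E(K, 235) = 105; 224 ⊕ 105 = 137.
P[2]: E(K, 224) = 94; 188 ⊕ 94 = 226.
Blocks that differ from the original plaintext: P[1], P[2].

P[1] = 137, P[2] = 226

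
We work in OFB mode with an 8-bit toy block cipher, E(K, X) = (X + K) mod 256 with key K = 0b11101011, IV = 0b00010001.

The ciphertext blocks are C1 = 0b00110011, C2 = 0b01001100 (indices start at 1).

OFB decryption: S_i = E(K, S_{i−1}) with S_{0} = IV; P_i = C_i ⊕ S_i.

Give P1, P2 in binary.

P1: S = E(K, 0b00010001) = 0b11111100; 0b00110011 ⊕ 0b11111100 = 0b11001111.
P2: S = E(K, 0b11111100) = 0b11100111; 0b01001100 ⊕ 0b11100111 = 0b10101011.

P1 = 0b11001111, P2 = 0b10101011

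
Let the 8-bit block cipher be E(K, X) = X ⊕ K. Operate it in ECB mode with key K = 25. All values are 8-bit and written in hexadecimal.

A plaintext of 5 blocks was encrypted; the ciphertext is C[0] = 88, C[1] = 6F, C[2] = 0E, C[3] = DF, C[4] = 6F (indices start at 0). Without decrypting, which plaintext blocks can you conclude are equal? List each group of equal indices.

ECB encrypts each block independently with the same key, so equal ciphertext blocks imply equal plaintext blocks.
C[1] = C[4] = 6F, so P[1] = P[4].

P[1] = P[4]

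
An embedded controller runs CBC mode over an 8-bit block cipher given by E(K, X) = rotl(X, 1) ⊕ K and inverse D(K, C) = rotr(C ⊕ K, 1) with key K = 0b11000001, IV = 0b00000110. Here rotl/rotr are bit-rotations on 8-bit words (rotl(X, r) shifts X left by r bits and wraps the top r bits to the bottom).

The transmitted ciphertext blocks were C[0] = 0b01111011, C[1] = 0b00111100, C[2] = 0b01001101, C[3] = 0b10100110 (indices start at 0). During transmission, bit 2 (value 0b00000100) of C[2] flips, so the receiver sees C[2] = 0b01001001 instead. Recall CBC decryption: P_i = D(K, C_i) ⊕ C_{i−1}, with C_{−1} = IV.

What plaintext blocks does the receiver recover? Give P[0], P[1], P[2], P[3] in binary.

Only C[2] changed, to 0b01001001. In CBC, a change in C_i garbles P_i and flips the same bit in P_{i+1}. Decrypting the received ciphertext:
P[0]: D(K, 0b01111011) = 0b01011101; 0b01011101 ⊕ 0b00000110 = 0b01011011.
P[1]: D(K, 0b00111100) = 0b11111110; 0b11111110 ⊕ 0b01111011 = 0b10000101.
P[2]: D(K, 0b01001001) = 0b01000100; 0b01000100 ⊕ 0b00111100 = 0b01111000.
P[3]: D(K, 0b10100110) = 0b10110011; 0b10110011 ⊕ 0b01001001 = 0b11111010.
Blocks that differ from the original plaintext: P[2], P[3].

P[0] = 0b01011011, P[1] = 0b10000101, P[2] = 0b01111000, P[3] = 0b11111010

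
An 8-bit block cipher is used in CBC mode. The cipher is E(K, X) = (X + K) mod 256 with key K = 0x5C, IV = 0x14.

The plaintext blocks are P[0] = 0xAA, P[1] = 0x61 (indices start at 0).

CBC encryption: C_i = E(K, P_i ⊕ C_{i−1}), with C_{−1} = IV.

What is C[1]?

C[0]: P[0] ⊕ 0x14 = 0xBE; E(K, 0xBE) = 0x1A.
C[1]: P[1] ⊕ 0x1A = 0x7B; E(K, 0x7B) = 0xD7.

C[1] = 0xD7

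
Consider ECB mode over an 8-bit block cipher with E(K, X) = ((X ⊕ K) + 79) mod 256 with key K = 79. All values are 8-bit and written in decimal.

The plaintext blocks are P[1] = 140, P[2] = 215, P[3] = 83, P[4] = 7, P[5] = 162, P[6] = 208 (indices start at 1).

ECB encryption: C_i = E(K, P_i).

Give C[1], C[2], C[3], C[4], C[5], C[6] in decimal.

C[1] = 18, C[2] = 231, C[3] = 107, C[4] = 151, C[5] = 60, C[6] = 238

C[1]: E(K, 140) = 18.
C[2]: E(K, 215) = 231.
C[3]: E(K, 83) = 107.
C[4]: E(K, 7) = 151.
C[5]: E(K, 162) = 60.
C[6]: E(K, 208) = 238.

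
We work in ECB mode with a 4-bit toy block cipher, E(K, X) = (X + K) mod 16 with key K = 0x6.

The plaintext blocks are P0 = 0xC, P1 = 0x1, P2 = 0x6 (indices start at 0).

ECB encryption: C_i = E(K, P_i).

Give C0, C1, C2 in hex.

C0 = 0x2, C1 = 0x7, C2 = 0xC

C0: E(K, 0xC) = 0x2.
C1: E(K, 0x1) = 0x7.
C2: E(K, 0x6) = 0xC.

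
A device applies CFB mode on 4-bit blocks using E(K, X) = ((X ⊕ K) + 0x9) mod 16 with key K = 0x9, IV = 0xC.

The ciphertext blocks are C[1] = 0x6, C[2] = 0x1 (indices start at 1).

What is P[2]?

CFB decryption: P_i = C_i ⊕ E(K, C_{i−1}), with C_{0} = IV.
P[2]: E(K, 0x6) = 0x8; 0x1 ⊕ 0x8 = 0x9.

P[2] = 0x9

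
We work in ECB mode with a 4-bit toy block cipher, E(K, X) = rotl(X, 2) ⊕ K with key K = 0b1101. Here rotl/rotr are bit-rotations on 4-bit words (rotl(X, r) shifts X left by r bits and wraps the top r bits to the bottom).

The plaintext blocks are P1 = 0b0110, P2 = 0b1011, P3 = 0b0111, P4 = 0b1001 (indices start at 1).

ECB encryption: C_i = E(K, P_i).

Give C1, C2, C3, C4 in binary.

C1 = 0b0100, C2 = 0b0011, C3 = 0b0000, C4 = 0b1011

C1: E(K, 0b0110) = 0b0100.
C2: E(K, 0b1011) = 0b0011.
C3: E(K, 0b0111) = 0b0000.
C4: E(K, 0b1001) = 0b1011.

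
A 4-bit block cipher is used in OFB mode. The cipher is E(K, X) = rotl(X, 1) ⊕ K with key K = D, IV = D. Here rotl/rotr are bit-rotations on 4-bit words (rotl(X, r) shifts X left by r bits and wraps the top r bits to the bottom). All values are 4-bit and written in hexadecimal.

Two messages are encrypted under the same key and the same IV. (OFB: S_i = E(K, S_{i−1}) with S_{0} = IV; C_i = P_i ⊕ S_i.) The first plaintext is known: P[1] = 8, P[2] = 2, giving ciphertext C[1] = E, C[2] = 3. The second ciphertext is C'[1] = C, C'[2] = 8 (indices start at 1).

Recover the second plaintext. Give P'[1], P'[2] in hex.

P'[1] = A, P'[2] = 9

In OFB with a reused IV, both messages share the same keystream S_i, so C_i ⊕ C'_i = P_i ⊕ P'_i and thus P'_i = P_i ⊕ C_i ⊕ C'_i.
P'[1]: 8 ⊕ E ⊕ C = A.
P'[2]: 2 ⊕ 3 ⊕ 8 = 9.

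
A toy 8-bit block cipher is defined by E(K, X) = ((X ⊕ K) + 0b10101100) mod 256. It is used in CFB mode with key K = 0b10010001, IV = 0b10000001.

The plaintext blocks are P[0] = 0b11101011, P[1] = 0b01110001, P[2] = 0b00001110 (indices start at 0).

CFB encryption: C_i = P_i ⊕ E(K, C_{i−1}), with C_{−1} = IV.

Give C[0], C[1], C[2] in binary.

C[0]: E(K, 0b10000001) = 0b10111100; 0b11101011 ⊕ 0b10111100 = 0b01010111.
C[1]: E(K, 0b01010111) = 0b01110010; 0b01110001 ⊕ 0b01110010 = 0b00000011.
C[2]: E(K, 0b00000011) = 0b00111110; 0b00001110 ⊕ 0b00111110 = 0b00110000.

C[0] = 0b01010111, C[1] = 0b00000011, C[2] = 0b00110000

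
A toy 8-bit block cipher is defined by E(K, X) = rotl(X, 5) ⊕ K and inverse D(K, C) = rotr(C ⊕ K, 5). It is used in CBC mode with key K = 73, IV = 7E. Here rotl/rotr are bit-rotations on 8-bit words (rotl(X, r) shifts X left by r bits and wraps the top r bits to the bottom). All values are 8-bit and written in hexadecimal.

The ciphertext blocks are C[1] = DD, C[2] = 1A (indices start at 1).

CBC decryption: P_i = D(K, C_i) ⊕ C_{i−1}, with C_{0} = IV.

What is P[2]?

P[2]: D(K, 1A) = 4B; 4B ⊕ DD = 96.

P[2] = 96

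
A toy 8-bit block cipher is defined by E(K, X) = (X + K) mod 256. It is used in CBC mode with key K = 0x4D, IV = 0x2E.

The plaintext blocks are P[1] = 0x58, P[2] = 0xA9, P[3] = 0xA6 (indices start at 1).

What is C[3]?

C[3] = 0x5E

CBC encryption: C_i = E(K, P_i ⊕ C_{i−1}), with C_{0} = IV.
C[1]: P[1] ⊕ 0x2E = 0x76; E(K, 0x76) = 0xC3.
C[2]: P[2] ⊕ 0xC3 = 0x6A; E(K, 0x6A) = 0xB7.
C[3]: P[3] ⊕ 0xB7 = 0x11; E(K, 0x11) = 0x5E.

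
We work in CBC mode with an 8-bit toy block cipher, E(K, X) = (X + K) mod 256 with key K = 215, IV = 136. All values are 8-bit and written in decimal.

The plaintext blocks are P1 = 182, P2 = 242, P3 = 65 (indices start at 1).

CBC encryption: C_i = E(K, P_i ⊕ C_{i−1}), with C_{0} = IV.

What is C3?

C1: P1 ⊕ 136 = 62; E(K, 62) = 21.
C2: P2 ⊕ 21 = 231; E(K, 231) = 190.
C3: P3 ⊕ 190 = 255; E(K, 255) = 214.

C3 = 214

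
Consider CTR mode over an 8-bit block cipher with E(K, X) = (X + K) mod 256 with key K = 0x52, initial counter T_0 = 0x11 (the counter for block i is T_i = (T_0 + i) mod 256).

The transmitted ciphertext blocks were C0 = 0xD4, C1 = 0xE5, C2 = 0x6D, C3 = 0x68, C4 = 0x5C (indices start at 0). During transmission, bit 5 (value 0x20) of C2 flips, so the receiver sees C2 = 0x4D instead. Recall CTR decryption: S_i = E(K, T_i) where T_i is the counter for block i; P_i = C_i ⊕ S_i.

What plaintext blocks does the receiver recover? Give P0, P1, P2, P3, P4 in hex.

P0 = 0xB7, P1 = 0x81, P2 = 0x28, P3 = 0x0E, P4 = 0x3B

Only C2 changed, to 0x4D. In CTR, a change in C_i flips the same bit in P_i only; the keystream is unaffected. Decrypting the received ciphertext:
P0: T = 0x11, S = E(K, T) = 0x63; 0xD4 ⊕ 0x63 = 0xB7.
P1: T = 0x12, S = E(K, T) = 0x64; 0xE5 ⊕ 0x64 = 0x81.
P2: T = 0x13, S = E(K, T) = 0x65; 0x4D ⊕ 0x65 = 0x28.
P3: T = 0x14, S = E(K, T) = 0x66; 0x68 ⊕ 0x66 = 0x0E.
P4: T = 0x15, S = E(K, T) = 0x67; 0x5C ⊕ 0x67 = 0x3B.
Blocks that differ from the original plaintext: P2.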